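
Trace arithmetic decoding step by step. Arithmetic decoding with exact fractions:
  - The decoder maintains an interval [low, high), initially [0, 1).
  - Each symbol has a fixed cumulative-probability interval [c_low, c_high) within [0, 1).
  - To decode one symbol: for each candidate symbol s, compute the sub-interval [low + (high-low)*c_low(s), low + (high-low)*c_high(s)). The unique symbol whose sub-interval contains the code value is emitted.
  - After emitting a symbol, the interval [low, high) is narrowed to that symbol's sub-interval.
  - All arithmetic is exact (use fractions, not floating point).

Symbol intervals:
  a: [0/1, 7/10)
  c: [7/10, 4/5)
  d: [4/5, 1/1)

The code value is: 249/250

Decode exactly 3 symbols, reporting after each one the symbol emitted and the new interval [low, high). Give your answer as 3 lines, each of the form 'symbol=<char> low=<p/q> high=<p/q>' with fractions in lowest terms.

Answer: symbol=d low=4/5 high=1/1
symbol=d low=24/25 high=1/1
symbol=d low=124/125 high=1/1

Derivation:
Step 1: interval [0/1, 1/1), width = 1/1 - 0/1 = 1/1
  'a': [0/1 + 1/1*0/1, 0/1 + 1/1*7/10) = [0/1, 7/10)
  'c': [0/1 + 1/1*7/10, 0/1 + 1/1*4/5) = [7/10, 4/5)
  'd': [0/1 + 1/1*4/5, 0/1 + 1/1*1/1) = [4/5, 1/1) <- contains code 249/250
  emit 'd', narrow to [4/5, 1/1)
Step 2: interval [4/5, 1/1), width = 1/1 - 4/5 = 1/5
  'a': [4/5 + 1/5*0/1, 4/5 + 1/5*7/10) = [4/5, 47/50)
  'c': [4/5 + 1/5*7/10, 4/5 + 1/5*4/5) = [47/50, 24/25)
  'd': [4/5 + 1/5*4/5, 4/5 + 1/5*1/1) = [24/25, 1/1) <- contains code 249/250
  emit 'd', narrow to [24/25, 1/1)
Step 3: interval [24/25, 1/1), width = 1/1 - 24/25 = 1/25
  'a': [24/25 + 1/25*0/1, 24/25 + 1/25*7/10) = [24/25, 247/250)
  'c': [24/25 + 1/25*7/10, 24/25 + 1/25*4/5) = [247/250, 124/125)
  'd': [24/25 + 1/25*4/5, 24/25 + 1/25*1/1) = [124/125, 1/1) <- contains code 249/250
  emit 'd', narrow to [124/125, 1/1)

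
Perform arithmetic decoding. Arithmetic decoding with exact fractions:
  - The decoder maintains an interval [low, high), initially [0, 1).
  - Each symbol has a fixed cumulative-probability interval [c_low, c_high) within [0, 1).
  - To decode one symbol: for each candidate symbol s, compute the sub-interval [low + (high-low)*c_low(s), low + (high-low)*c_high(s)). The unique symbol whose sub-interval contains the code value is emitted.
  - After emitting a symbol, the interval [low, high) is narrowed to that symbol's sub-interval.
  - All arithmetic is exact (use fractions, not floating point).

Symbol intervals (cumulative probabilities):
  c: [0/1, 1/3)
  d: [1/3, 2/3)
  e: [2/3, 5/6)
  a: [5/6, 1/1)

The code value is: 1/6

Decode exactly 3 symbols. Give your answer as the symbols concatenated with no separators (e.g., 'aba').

Answer: cdd

Derivation:
Step 1: interval [0/1, 1/1), width = 1/1 - 0/1 = 1/1
  'c': [0/1 + 1/1*0/1, 0/1 + 1/1*1/3) = [0/1, 1/3) <- contains code 1/6
  'd': [0/1 + 1/1*1/3, 0/1 + 1/1*2/3) = [1/3, 2/3)
  'e': [0/1 + 1/1*2/3, 0/1 + 1/1*5/6) = [2/3, 5/6)
  'a': [0/1 + 1/1*5/6, 0/1 + 1/1*1/1) = [5/6, 1/1)
  emit 'c', narrow to [0/1, 1/3)
Step 2: interval [0/1, 1/3), width = 1/3 - 0/1 = 1/3
  'c': [0/1 + 1/3*0/1, 0/1 + 1/3*1/3) = [0/1, 1/9)
  'd': [0/1 + 1/3*1/3, 0/1 + 1/3*2/3) = [1/9, 2/9) <- contains code 1/6
  'e': [0/1 + 1/3*2/3, 0/1 + 1/3*5/6) = [2/9, 5/18)
  'a': [0/1 + 1/3*5/6, 0/1 + 1/3*1/1) = [5/18, 1/3)
  emit 'd', narrow to [1/9, 2/9)
Step 3: interval [1/9, 2/9), width = 2/9 - 1/9 = 1/9
  'c': [1/9 + 1/9*0/1, 1/9 + 1/9*1/3) = [1/9, 4/27)
  'd': [1/9 + 1/9*1/3, 1/9 + 1/9*2/3) = [4/27, 5/27) <- contains code 1/6
  'e': [1/9 + 1/9*2/3, 1/9 + 1/9*5/6) = [5/27, 11/54)
  'a': [1/9 + 1/9*5/6, 1/9 + 1/9*1/1) = [11/54, 2/9)
  emit 'd', narrow to [4/27, 5/27)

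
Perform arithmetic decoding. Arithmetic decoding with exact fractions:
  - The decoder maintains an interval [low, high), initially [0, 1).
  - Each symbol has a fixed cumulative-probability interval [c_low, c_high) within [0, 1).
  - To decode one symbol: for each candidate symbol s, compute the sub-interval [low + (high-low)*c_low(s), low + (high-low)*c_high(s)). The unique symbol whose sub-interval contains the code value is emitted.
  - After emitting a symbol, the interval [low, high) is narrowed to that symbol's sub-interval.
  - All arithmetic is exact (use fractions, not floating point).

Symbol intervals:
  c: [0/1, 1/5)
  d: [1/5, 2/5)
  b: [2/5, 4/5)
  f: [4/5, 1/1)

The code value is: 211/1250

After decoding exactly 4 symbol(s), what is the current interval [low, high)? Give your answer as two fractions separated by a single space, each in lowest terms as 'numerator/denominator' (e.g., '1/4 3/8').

Answer: 21/125 106/625

Derivation:
Step 1: interval [0/1, 1/1), width = 1/1 - 0/1 = 1/1
  'c': [0/1 + 1/1*0/1, 0/1 + 1/1*1/5) = [0/1, 1/5) <- contains code 211/1250
  'd': [0/1 + 1/1*1/5, 0/1 + 1/1*2/5) = [1/5, 2/5)
  'b': [0/1 + 1/1*2/5, 0/1 + 1/1*4/5) = [2/5, 4/5)
  'f': [0/1 + 1/1*4/5, 0/1 + 1/1*1/1) = [4/5, 1/1)
  emit 'c', narrow to [0/1, 1/5)
Step 2: interval [0/1, 1/5), width = 1/5 - 0/1 = 1/5
  'c': [0/1 + 1/5*0/1, 0/1 + 1/5*1/5) = [0/1, 1/25)
  'd': [0/1 + 1/5*1/5, 0/1 + 1/5*2/5) = [1/25, 2/25)
  'b': [0/1 + 1/5*2/5, 0/1 + 1/5*4/5) = [2/25, 4/25)
  'f': [0/1 + 1/5*4/5, 0/1 + 1/5*1/1) = [4/25, 1/5) <- contains code 211/1250
  emit 'f', narrow to [4/25, 1/5)
Step 3: interval [4/25, 1/5), width = 1/5 - 4/25 = 1/25
  'c': [4/25 + 1/25*0/1, 4/25 + 1/25*1/5) = [4/25, 21/125)
  'd': [4/25 + 1/25*1/5, 4/25 + 1/25*2/5) = [21/125, 22/125) <- contains code 211/1250
  'b': [4/25 + 1/25*2/5, 4/25 + 1/25*4/5) = [22/125, 24/125)
  'f': [4/25 + 1/25*4/5, 4/25 + 1/25*1/1) = [24/125, 1/5)
  emit 'd', narrow to [21/125, 22/125)
Step 4: interval [21/125, 22/125), width = 22/125 - 21/125 = 1/125
  'c': [21/125 + 1/125*0/1, 21/125 + 1/125*1/5) = [21/125, 106/625) <- contains code 211/1250
  'd': [21/125 + 1/125*1/5, 21/125 + 1/125*2/5) = [106/625, 107/625)
  'b': [21/125 + 1/125*2/5, 21/125 + 1/125*4/5) = [107/625, 109/625)
  'f': [21/125 + 1/125*4/5, 21/125 + 1/125*1/1) = [109/625, 22/125)
  emit 'c', narrow to [21/125, 106/625)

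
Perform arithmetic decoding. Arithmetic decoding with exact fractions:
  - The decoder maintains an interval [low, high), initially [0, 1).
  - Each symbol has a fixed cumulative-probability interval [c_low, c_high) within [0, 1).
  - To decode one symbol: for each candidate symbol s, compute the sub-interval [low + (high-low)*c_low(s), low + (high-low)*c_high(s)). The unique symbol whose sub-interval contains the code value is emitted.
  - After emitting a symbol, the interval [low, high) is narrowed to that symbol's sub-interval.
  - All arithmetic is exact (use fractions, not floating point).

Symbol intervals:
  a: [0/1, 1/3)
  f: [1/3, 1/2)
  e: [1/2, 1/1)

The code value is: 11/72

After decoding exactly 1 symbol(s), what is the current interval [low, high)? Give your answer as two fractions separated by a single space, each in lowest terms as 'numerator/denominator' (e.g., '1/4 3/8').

Answer: 0/1 1/3

Derivation:
Step 1: interval [0/1, 1/1), width = 1/1 - 0/1 = 1/1
  'a': [0/1 + 1/1*0/1, 0/1 + 1/1*1/3) = [0/1, 1/3) <- contains code 11/72
  'f': [0/1 + 1/1*1/3, 0/1 + 1/1*1/2) = [1/3, 1/2)
  'e': [0/1 + 1/1*1/2, 0/1 + 1/1*1/1) = [1/2, 1/1)
  emit 'a', narrow to [0/1, 1/3)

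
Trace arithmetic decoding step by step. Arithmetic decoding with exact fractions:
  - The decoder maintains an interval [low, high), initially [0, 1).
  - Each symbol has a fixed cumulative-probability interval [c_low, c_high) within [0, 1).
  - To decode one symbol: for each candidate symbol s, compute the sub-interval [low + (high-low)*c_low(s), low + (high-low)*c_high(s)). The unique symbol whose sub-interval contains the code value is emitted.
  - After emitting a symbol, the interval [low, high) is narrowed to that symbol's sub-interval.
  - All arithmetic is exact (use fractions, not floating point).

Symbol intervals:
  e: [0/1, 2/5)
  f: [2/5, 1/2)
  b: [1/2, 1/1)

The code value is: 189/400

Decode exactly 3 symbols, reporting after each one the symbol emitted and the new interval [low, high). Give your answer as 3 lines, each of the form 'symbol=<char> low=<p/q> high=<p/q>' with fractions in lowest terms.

Step 1: interval [0/1, 1/1), width = 1/1 - 0/1 = 1/1
  'e': [0/1 + 1/1*0/1, 0/1 + 1/1*2/5) = [0/1, 2/5)
  'f': [0/1 + 1/1*2/5, 0/1 + 1/1*1/2) = [2/5, 1/2) <- contains code 189/400
  'b': [0/1 + 1/1*1/2, 0/1 + 1/1*1/1) = [1/2, 1/1)
  emit 'f', narrow to [2/5, 1/2)
Step 2: interval [2/5, 1/2), width = 1/2 - 2/5 = 1/10
  'e': [2/5 + 1/10*0/1, 2/5 + 1/10*2/5) = [2/5, 11/25)
  'f': [2/5 + 1/10*2/5, 2/5 + 1/10*1/2) = [11/25, 9/20)
  'b': [2/5 + 1/10*1/2, 2/5 + 1/10*1/1) = [9/20, 1/2) <- contains code 189/400
  emit 'b', narrow to [9/20, 1/2)
Step 3: interval [9/20, 1/2), width = 1/2 - 9/20 = 1/20
  'e': [9/20 + 1/20*0/1, 9/20 + 1/20*2/5) = [9/20, 47/100)
  'f': [9/20 + 1/20*2/5, 9/20 + 1/20*1/2) = [47/100, 19/40) <- contains code 189/400
  'b': [9/20 + 1/20*1/2, 9/20 + 1/20*1/1) = [19/40, 1/2)
  emit 'f', narrow to [47/100, 19/40)

Answer: symbol=f low=2/5 high=1/2
symbol=b low=9/20 high=1/2
symbol=f low=47/100 high=19/40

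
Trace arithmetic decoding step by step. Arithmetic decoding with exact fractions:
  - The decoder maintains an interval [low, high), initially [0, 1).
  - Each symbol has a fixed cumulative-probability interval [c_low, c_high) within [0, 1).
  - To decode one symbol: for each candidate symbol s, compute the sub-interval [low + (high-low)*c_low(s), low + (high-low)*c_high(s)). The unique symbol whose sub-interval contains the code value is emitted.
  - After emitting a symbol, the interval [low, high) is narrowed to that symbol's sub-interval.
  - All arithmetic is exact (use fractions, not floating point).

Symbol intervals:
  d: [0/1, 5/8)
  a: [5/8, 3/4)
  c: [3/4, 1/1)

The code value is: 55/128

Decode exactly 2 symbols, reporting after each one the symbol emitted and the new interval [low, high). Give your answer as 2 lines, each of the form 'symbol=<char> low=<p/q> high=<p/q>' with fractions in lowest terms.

Step 1: interval [0/1, 1/1), width = 1/1 - 0/1 = 1/1
  'd': [0/1 + 1/1*0/1, 0/1 + 1/1*5/8) = [0/1, 5/8) <- contains code 55/128
  'a': [0/1 + 1/1*5/8, 0/1 + 1/1*3/4) = [5/8, 3/4)
  'c': [0/1 + 1/1*3/4, 0/1 + 1/1*1/1) = [3/4, 1/1)
  emit 'd', narrow to [0/1, 5/8)
Step 2: interval [0/1, 5/8), width = 5/8 - 0/1 = 5/8
  'd': [0/1 + 5/8*0/1, 0/1 + 5/8*5/8) = [0/1, 25/64)
  'a': [0/1 + 5/8*5/8, 0/1 + 5/8*3/4) = [25/64, 15/32) <- contains code 55/128
  'c': [0/1 + 5/8*3/4, 0/1 + 5/8*1/1) = [15/32, 5/8)
  emit 'a', narrow to [25/64, 15/32)

Answer: symbol=d low=0/1 high=5/8
symbol=a low=25/64 high=15/32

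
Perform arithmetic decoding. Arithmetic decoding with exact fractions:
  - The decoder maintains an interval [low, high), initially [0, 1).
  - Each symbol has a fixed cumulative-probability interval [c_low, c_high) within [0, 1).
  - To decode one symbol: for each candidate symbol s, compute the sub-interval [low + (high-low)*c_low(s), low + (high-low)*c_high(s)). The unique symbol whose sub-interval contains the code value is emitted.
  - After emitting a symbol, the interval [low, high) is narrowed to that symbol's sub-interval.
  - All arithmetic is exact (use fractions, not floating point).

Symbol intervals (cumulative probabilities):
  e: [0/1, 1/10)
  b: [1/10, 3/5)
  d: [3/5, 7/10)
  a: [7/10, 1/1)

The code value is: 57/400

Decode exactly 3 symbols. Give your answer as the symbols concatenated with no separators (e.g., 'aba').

Step 1: interval [0/1, 1/1), width = 1/1 - 0/1 = 1/1
  'e': [0/1 + 1/1*0/1, 0/1 + 1/1*1/10) = [0/1, 1/10)
  'b': [0/1 + 1/1*1/10, 0/1 + 1/1*3/5) = [1/10, 3/5) <- contains code 57/400
  'd': [0/1 + 1/1*3/5, 0/1 + 1/1*7/10) = [3/5, 7/10)
  'a': [0/1 + 1/1*7/10, 0/1 + 1/1*1/1) = [7/10, 1/1)
  emit 'b', narrow to [1/10, 3/5)
Step 2: interval [1/10, 3/5), width = 3/5 - 1/10 = 1/2
  'e': [1/10 + 1/2*0/1, 1/10 + 1/2*1/10) = [1/10, 3/20) <- contains code 57/400
  'b': [1/10 + 1/2*1/10, 1/10 + 1/2*3/5) = [3/20, 2/5)
  'd': [1/10 + 1/2*3/5, 1/10 + 1/2*7/10) = [2/5, 9/20)
  'a': [1/10 + 1/2*7/10, 1/10 + 1/2*1/1) = [9/20, 3/5)
  emit 'e', narrow to [1/10, 3/20)
Step 3: interval [1/10, 3/20), width = 3/20 - 1/10 = 1/20
  'e': [1/10 + 1/20*0/1, 1/10 + 1/20*1/10) = [1/10, 21/200)
  'b': [1/10 + 1/20*1/10, 1/10 + 1/20*3/5) = [21/200, 13/100)
  'd': [1/10 + 1/20*3/5, 1/10 + 1/20*7/10) = [13/100, 27/200)
  'a': [1/10 + 1/20*7/10, 1/10 + 1/20*1/1) = [27/200, 3/20) <- contains code 57/400
  emit 'a', narrow to [27/200, 3/20)

Answer: bea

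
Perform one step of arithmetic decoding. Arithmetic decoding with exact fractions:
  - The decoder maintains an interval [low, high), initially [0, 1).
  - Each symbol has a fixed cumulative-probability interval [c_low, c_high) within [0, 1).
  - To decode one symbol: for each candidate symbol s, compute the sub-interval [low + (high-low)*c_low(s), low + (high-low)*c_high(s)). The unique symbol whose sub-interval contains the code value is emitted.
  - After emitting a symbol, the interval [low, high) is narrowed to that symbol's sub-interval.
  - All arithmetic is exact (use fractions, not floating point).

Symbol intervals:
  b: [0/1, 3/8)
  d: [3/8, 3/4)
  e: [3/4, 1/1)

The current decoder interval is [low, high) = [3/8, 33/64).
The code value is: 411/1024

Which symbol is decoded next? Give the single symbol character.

Interval width = high − low = 33/64 − 3/8 = 9/64
Scaled code = (code − low) / width = (411/1024 − 3/8) / 9/64 = 3/16
  b: [0/1, 3/8) ← scaled code falls here ✓
  d: [3/8, 3/4) 
  e: [3/4, 1/1) 

Answer: b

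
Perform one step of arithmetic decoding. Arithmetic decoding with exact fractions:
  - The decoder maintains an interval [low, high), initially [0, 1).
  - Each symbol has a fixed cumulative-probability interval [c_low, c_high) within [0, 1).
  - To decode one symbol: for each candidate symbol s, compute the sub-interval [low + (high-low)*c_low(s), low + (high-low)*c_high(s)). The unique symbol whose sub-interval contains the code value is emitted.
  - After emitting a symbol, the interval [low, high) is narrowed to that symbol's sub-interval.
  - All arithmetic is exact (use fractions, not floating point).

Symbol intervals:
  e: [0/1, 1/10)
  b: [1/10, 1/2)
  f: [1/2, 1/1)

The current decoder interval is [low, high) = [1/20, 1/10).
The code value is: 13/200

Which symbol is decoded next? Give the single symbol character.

Interval width = high − low = 1/10 − 1/20 = 1/20
Scaled code = (code − low) / width = (13/200 − 1/20) / 1/20 = 3/10
  e: [0/1, 1/10) 
  b: [1/10, 1/2) ← scaled code falls here ✓
  f: [1/2, 1/1) 

Answer: b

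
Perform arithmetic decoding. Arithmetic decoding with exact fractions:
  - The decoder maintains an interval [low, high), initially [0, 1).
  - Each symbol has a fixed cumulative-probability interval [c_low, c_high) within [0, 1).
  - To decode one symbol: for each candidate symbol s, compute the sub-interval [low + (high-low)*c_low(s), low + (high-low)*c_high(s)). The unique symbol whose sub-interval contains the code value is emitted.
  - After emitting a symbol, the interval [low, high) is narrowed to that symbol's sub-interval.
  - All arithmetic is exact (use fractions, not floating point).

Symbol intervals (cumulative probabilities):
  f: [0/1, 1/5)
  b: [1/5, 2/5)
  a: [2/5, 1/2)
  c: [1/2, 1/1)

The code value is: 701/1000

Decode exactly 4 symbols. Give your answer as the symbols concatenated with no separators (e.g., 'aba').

Step 1: interval [0/1, 1/1), width = 1/1 - 0/1 = 1/1
  'f': [0/1 + 1/1*0/1, 0/1 + 1/1*1/5) = [0/1, 1/5)
  'b': [0/1 + 1/1*1/5, 0/1 + 1/1*2/5) = [1/5, 2/5)
  'a': [0/1 + 1/1*2/5, 0/1 + 1/1*1/2) = [2/5, 1/2)
  'c': [0/1 + 1/1*1/2, 0/1 + 1/1*1/1) = [1/2, 1/1) <- contains code 701/1000
  emit 'c', narrow to [1/2, 1/1)
Step 2: interval [1/2, 1/1), width = 1/1 - 1/2 = 1/2
  'f': [1/2 + 1/2*0/1, 1/2 + 1/2*1/5) = [1/2, 3/5)
  'b': [1/2 + 1/2*1/5, 1/2 + 1/2*2/5) = [3/5, 7/10)
  'a': [1/2 + 1/2*2/5, 1/2 + 1/2*1/2) = [7/10, 3/4) <- contains code 701/1000
  'c': [1/2 + 1/2*1/2, 1/2 + 1/2*1/1) = [3/4, 1/1)
  emit 'a', narrow to [7/10, 3/4)
Step 3: interval [7/10, 3/4), width = 3/4 - 7/10 = 1/20
  'f': [7/10 + 1/20*0/1, 7/10 + 1/20*1/5) = [7/10, 71/100) <- contains code 701/1000
  'b': [7/10 + 1/20*1/5, 7/10 + 1/20*2/5) = [71/100, 18/25)
  'a': [7/10 + 1/20*2/5, 7/10 + 1/20*1/2) = [18/25, 29/40)
  'c': [7/10 + 1/20*1/2, 7/10 + 1/20*1/1) = [29/40, 3/4)
  emit 'f', narrow to [7/10, 71/100)
Step 4: interval [7/10, 71/100), width = 71/100 - 7/10 = 1/100
  'f': [7/10 + 1/100*0/1, 7/10 + 1/100*1/5) = [7/10, 351/500) <- contains code 701/1000
  'b': [7/10 + 1/100*1/5, 7/10 + 1/100*2/5) = [351/500, 88/125)
  'a': [7/10 + 1/100*2/5, 7/10 + 1/100*1/2) = [88/125, 141/200)
  'c': [7/10 + 1/100*1/2, 7/10 + 1/100*1/1) = [141/200, 71/100)
  emit 'f', narrow to [7/10, 351/500)

Answer: caff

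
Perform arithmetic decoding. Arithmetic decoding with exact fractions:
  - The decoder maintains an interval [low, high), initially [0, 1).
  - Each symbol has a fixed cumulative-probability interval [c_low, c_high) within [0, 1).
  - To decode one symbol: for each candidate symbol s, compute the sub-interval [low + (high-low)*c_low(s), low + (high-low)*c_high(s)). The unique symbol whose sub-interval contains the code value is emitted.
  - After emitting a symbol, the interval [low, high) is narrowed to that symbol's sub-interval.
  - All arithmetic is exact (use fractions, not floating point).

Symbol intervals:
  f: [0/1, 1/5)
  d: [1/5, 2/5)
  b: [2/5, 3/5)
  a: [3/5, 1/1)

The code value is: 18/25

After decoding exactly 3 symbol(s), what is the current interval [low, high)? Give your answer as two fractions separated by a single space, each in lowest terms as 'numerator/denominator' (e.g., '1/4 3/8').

Step 1: interval [0/1, 1/1), width = 1/1 - 0/1 = 1/1
  'f': [0/1 + 1/1*0/1, 0/1 + 1/1*1/5) = [0/1, 1/5)
  'd': [0/1 + 1/1*1/5, 0/1 + 1/1*2/5) = [1/5, 2/5)
  'b': [0/1 + 1/1*2/5, 0/1 + 1/1*3/5) = [2/5, 3/5)
  'a': [0/1 + 1/1*3/5, 0/1 + 1/1*1/1) = [3/5, 1/1) <- contains code 18/25
  emit 'a', narrow to [3/5, 1/1)
Step 2: interval [3/5, 1/1), width = 1/1 - 3/5 = 2/5
  'f': [3/5 + 2/5*0/1, 3/5 + 2/5*1/5) = [3/5, 17/25)
  'd': [3/5 + 2/5*1/5, 3/5 + 2/5*2/5) = [17/25, 19/25) <- contains code 18/25
  'b': [3/5 + 2/5*2/5, 3/5 + 2/5*3/5) = [19/25, 21/25)
  'a': [3/5 + 2/5*3/5, 3/5 + 2/5*1/1) = [21/25, 1/1)
  emit 'd', narrow to [17/25, 19/25)
Step 3: interval [17/25, 19/25), width = 19/25 - 17/25 = 2/25
  'f': [17/25 + 2/25*0/1, 17/25 + 2/25*1/5) = [17/25, 87/125)
  'd': [17/25 + 2/25*1/5, 17/25 + 2/25*2/5) = [87/125, 89/125)
  'b': [17/25 + 2/25*2/5, 17/25 + 2/25*3/5) = [89/125, 91/125) <- contains code 18/25
  'a': [17/25 + 2/25*3/5, 17/25 + 2/25*1/1) = [91/125, 19/25)
  emit 'b', narrow to [89/125, 91/125)

Answer: 89/125 91/125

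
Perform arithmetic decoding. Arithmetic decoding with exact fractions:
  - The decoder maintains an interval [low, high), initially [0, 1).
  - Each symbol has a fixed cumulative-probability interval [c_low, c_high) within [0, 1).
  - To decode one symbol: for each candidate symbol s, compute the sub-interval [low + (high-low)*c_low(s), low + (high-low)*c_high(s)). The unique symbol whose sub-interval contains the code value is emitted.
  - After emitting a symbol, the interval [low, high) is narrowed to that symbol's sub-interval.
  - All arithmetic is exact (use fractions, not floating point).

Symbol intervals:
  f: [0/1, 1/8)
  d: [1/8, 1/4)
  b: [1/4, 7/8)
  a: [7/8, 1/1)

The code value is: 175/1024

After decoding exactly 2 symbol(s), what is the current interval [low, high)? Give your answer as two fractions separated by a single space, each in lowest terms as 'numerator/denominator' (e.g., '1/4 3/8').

Step 1: interval [0/1, 1/1), width = 1/1 - 0/1 = 1/1
  'f': [0/1 + 1/1*0/1, 0/1 + 1/1*1/8) = [0/1, 1/8)
  'd': [0/1 + 1/1*1/8, 0/1 + 1/1*1/4) = [1/8, 1/4) <- contains code 175/1024
  'b': [0/1 + 1/1*1/4, 0/1 + 1/1*7/8) = [1/4, 7/8)
  'a': [0/1 + 1/1*7/8, 0/1 + 1/1*1/1) = [7/8, 1/1)
  emit 'd', narrow to [1/8, 1/4)
Step 2: interval [1/8, 1/4), width = 1/4 - 1/8 = 1/8
  'f': [1/8 + 1/8*0/1, 1/8 + 1/8*1/8) = [1/8, 9/64)
  'd': [1/8 + 1/8*1/8, 1/8 + 1/8*1/4) = [9/64, 5/32)
  'b': [1/8 + 1/8*1/4, 1/8 + 1/8*7/8) = [5/32, 15/64) <- contains code 175/1024
  'a': [1/8 + 1/8*7/8, 1/8 + 1/8*1/1) = [15/64, 1/4)
  emit 'b', narrow to [5/32, 15/64)

Answer: 5/32 15/64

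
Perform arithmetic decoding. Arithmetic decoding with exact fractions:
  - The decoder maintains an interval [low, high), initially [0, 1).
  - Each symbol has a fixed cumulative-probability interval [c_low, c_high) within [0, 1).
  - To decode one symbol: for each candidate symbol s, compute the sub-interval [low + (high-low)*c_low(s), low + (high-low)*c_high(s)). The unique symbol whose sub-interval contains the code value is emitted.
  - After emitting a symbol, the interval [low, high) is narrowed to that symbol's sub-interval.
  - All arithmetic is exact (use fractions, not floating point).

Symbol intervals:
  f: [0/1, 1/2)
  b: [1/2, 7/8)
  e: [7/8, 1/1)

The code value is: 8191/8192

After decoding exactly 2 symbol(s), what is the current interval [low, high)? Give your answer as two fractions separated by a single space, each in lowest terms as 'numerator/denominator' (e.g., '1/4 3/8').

Step 1: interval [0/1, 1/1), width = 1/1 - 0/1 = 1/1
  'f': [0/1 + 1/1*0/1, 0/1 + 1/1*1/2) = [0/1, 1/2)
  'b': [0/1 + 1/1*1/2, 0/1 + 1/1*7/8) = [1/2, 7/8)
  'e': [0/1 + 1/1*7/8, 0/1 + 1/1*1/1) = [7/8, 1/1) <- contains code 8191/8192
  emit 'e', narrow to [7/8, 1/1)
Step 2: interval [7/8, 1/1), width = 1/1 - 7/8 = 1/8
  'f': [7/8 + 1/8*0/1, 7/8 + 1/8*1/2) = [7/8, 15/16)
  'b': [7/8 + 1/8*1/2, 7/8 + 1/8*7/8) = [15/16, 63/64)
  'e': [7/8 + 1/8*7/8, 7/8 + 1/8*1/1) = [63/64, 1/1) <- contains code 8191/8192
  emit 'e', narrow to [63/64, 1/1)

Answer: 63/64 1/1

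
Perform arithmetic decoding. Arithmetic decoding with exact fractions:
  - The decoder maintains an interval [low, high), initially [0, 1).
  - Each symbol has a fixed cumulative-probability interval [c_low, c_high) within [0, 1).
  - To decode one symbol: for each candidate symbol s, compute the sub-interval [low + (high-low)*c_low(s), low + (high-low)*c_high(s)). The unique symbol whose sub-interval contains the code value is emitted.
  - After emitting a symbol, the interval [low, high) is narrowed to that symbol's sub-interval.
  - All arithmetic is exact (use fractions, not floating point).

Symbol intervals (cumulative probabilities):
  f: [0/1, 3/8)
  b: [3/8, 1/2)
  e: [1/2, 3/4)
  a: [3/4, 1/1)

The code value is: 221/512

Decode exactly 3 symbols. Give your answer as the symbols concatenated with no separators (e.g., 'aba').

Step 1: interval [0/1, 1/1), width = 1/1 - 0/1 = 1/1
  'f': [0/1 + 1/1*0/1, 0/1 + 1/1*3/8) = [0/1, 3/8)
  'b': [0/1 + 1/1*3/8, 0/1 + 1/1*1/2) = [3/8, 1/2) <- contains code 221/512
  'e': [0/1 + 1/1*1/2, 0/1 + 1/1*3/4) = [1/2, 3/4)
  'a': [0/1 + 1/1*3/4, 0/1 + 1/1*1/1) = [3/4, 1/1)
  emit 'b', narrow to [3/8, 1/2)
Step 2: interval [3/8, 1/2), width = 1/2 - 3/8 = 1/8
  'f': [3/8 + 1/8*0/1, 3/8 + 1/8*3/8) = [3/8, 27/64)
  'b': [3/8 + 1/8*3/8, 3/8 + 1/8*1/2) = [27/64, 7/16) <- contains code 221/512
  'e': [3/8 + 1/8*1/2, 3/8 + 1/8*3/4) = [7/16, 15/32)
  'a': [3/8 + 1/8*3/4, 3/8 + 1/8*1/1) = [15/32, 1/2)
  emit 'b', narrow to [27/64, 7/16)
Step 3: interval [27/64, 7/16), width = 7/16 - 27/64 = 1/64
  'f': [27/64 + 1/64*0/1, 27/64 + 1/64*3/8) = [27/64, 219/512)
  'b': [27/64 + 1/64*3/8, 27/64 + 1/64*1/2) = [219/512, 55/128)
  'e': [27/64 + 1/64*1/2, 27/64 + 1/64*3/4) = [55/128, 111/256) <- contains code 221/512
  'a': [27/64 + 1/64*3/4, 27/64 + 1/64*1/1) = [111/256, 7/16)
  emit 'e', narrow to [55/128, 111/256)

Answer: bbe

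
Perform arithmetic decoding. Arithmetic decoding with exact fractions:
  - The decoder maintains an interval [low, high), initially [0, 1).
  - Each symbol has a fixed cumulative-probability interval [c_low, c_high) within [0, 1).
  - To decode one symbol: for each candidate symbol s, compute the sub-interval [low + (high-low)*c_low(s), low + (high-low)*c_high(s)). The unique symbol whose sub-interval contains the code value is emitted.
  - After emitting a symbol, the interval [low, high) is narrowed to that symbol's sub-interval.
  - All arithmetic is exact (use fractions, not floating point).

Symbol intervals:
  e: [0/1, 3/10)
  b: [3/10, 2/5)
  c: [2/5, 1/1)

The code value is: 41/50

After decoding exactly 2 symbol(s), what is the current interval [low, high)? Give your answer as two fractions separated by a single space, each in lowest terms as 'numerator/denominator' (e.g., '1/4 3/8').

Answer: 16/25 1/1

Derivation:
Step 1: interval [0/1, 1/1), width = 1/1 - 0/1 = 1/1
  'e': [0/1 + 1/1*0/1, 0/1 + 1/1*3/10) = [0/1, 3/10)
  'b': [0/1 + 1/1*3/10, 0/1 + 1/1*2/5) = [3/10, 2/5)
  'c': [0/1 + 1/1*2/5, 0/1 + 1/1*1/1) = [2/5, 1/1) <- contains code 41/50
  emit 'c', narrow to [2/5, 1/1)
Step 2: interval [2/5, 1/1), width = 1/1 - 2/5 = 3/5
  'e': [2/5 + 3/5*0/1, 2/5 + 3/5*3/10) = [2/5, 29/50)
  'b': [2/5 + 3/5*3/10, 2/5 + 3/5*2/5) = [29/50, 16/25)
  'c': [2/5 + 3/5*2/5, 2/5 + 3/5*1/1) = [16/25, 1/1) <- contains code 41/50
  emit 'c', narrow to [16/25, 1/1)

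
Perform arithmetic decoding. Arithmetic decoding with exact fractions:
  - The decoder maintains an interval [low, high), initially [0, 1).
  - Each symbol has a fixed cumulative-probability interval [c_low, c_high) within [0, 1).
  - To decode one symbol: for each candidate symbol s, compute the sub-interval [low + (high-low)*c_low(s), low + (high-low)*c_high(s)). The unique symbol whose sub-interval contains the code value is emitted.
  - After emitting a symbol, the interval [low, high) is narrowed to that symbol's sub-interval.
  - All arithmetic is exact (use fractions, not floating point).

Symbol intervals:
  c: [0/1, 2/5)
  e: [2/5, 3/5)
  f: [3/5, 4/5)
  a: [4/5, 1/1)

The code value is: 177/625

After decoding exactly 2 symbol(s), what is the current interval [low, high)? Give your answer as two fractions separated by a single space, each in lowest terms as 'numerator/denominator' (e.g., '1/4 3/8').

Step 1: interval [0/1, 1/1), width = 1/1 - 0/1 = 1/1
  'c': [0/1 + 1/1*0/1, 0/1 + 1/1*2/5) = [0/1, 2/5) <- contains code 177/625
  'e': [0/1 + 1/1*2/5, 0/1 + 1/1*3/5) = [2/5, 3/5)
  'f': [0/1 + 1/1*3/5, 0/1 + 1/1*4/5) = [3/5, 4/5)
  'a': [0/1 + 1/1*4/5, 0/1 + 1/1*1/1) = [4/5, 1/1)
  emit 'c', narrow to [0/1, 2/5)
Step 2: interval [0/1, 2/5), width = 2/5 - 0/1 = 2/5
  'c': [0/1 + 2/5*0/1, 0/1 + 2/5*2/5) = [0/1, 4/25)
  'e': [0/1 + 2/5*2/5, 0/1 + 2/5*3/5) = [4/25, 6/25)
  'f': [0/1 + 2/5*3/5, 0/1 + 2/5*4/5) = [6/25, 8/25) <- contains code 177/625
  'a': [0/1 + 2/5*4/5, 0/1 + 2/5*1/1) = [8/25, 2/5)
  emit 'f', narrow to [6/25, 8/25)

Answer: 6/25 8/25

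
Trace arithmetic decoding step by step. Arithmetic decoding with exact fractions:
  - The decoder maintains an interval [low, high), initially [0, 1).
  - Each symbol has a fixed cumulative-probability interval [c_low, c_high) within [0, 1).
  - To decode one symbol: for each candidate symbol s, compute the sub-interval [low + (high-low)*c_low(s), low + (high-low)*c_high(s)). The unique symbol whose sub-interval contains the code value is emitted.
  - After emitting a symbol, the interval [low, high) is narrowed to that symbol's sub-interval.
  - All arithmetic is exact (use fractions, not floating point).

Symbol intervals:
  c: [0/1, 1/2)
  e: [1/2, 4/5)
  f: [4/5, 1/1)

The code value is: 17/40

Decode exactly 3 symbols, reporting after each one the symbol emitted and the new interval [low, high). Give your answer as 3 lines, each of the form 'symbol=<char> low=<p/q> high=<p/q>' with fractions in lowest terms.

Answer: symbol=c low=0/1 high=1/2
symbol=f low=2/5 high=1/2
symbol=c low=2/5 high=9/20

Derivation:
Step 1: interval [0/1, 1/1), width = 1/1 - 0/1 = 1/1
  'c': [0/1 + 1/1*0/1, 0/1 + 1/1*1/2) = [0/1, 1/2) <- contains code 17/40
  'e': [0/1 + 1/1*1/2, 0/1 + 1/1*4/5) = [1/2, 4/5)
  'f': [0/1 + 1/1*4/5, 0/1 + 1/1*1/1) = [4/5, 1/1)
  emit 'c', narrow to [0/1, 1/2)
Step 2: interval [0/1, 1/2), width = 1/2 - 0/1 = 1/2
  'c': [0/1 + 1/2*0/1, 0/1 + 1/2*1/2) = [0/1, 1/4)
  'e': [0/1 + 1/2*1/2, 0/1 + 1/2*4/5) = [1/4, 2/5)
  'f': [0/1 + 1/2*4/5, 0/1 + 1/2*1/1) = [2/5, 1/2) <- contains code 17/40
  emit 'f', narrow to [2/5, 1/2)
Step 3: interval [2/5, 1/2), width = 1/2 - 2/5 = 1/10
  'c': [2/5 + 1/10*0/1, 2/5 + 1/10*1/2) = [2/5, 9/20) <- contains code 17/40
  'e': [2/5 + 1/10*1/2, 2/5 + 1/10*4/5) = [9/20, 12/25)
  'f': [2/5 + 1/10*4/5, 2/5 + 1/10*1/1) = [12/25, 1/2)
  emit 'c', narrow to [2/5, 9/20)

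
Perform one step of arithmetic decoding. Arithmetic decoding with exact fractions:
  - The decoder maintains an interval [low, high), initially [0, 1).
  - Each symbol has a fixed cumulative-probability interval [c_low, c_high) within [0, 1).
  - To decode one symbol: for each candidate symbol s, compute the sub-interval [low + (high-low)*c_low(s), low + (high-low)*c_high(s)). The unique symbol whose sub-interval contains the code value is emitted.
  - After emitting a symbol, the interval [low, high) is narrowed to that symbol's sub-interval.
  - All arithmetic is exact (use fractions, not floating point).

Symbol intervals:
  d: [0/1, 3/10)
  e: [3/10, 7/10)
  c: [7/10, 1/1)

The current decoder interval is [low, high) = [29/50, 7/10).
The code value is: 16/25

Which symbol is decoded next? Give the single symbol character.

Interval width = high − low = 7/10 − 29/50 = 3/25
Scaled code = (code − low) / width = (16/25 − 29/50) / 3/25 = 1/2
  d: [0/1, 3/10) 
  e: [3/10, 7/10) ← scaled code falls here ✓
  c: [7/10, 1/1) 

Answer: e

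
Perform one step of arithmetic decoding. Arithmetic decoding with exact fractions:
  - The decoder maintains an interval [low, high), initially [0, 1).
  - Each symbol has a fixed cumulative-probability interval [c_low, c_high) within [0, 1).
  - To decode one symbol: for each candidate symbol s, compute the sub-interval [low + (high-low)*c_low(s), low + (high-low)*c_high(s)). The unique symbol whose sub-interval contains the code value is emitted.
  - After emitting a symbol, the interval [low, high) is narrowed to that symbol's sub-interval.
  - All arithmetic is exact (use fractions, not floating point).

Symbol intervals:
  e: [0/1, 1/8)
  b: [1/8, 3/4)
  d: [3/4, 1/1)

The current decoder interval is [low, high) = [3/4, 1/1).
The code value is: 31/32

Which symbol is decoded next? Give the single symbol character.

Interval width = high − low = 1/1 − 3/4 = 1/4
Scaled code = (code − low) / width = (31/32 − 3/4) / 1/4 = 7/8
  e: [0/1, 1/8) 
  b: [1/8, 3/4) 
  d: [3/4, 1/1) ← scaled code falls here ✓

Answer: d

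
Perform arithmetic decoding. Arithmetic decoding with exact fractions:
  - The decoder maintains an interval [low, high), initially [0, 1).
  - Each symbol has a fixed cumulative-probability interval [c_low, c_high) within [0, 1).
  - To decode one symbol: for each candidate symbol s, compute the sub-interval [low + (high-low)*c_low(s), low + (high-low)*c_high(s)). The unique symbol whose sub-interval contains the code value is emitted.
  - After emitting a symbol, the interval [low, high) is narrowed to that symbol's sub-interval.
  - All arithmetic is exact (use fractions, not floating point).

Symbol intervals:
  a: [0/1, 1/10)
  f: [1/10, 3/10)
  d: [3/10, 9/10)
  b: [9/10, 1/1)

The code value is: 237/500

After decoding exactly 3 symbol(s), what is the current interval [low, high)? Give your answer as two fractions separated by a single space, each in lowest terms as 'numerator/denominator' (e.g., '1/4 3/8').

Step 1: interval [0/1, 1/1), width = 1/1 - 0/1 = 1/1
  'a': [0/1 + 1/1*0/1, 0/1 + 1/1*1/10) = [0/1, 1/10)
  'f': [0/1 + 1/1*1/10, 0/1 + 1/1*3/10) = [1/10, 3/10)
  'd': [0/1 + 1/1*3/10, 0/1 + 1/1*9/10) = [3/10, 9/10) <- contains code 237/500
  'b': [0/1 + 1/1*9/10, 0/1 + 1/1*1/1) = [9/10, 1/1)
  emit 'd', narrow to [3/10, 9/10)
Step 2: interval [3/10, 9/10), width = 9/10 - 3/10 = 3/5
  'a': [3/10 + 3/5*0/1, 3/10 + 3/5*1/10) = [3/10, 9/25)
  'f': [3/10 + 3/5*1/10, 3/10 + 3/5*3/10) = [9/25, 12/25) <- contains code 237/500
  'd': [3/10 + 3/5*3/10, 3/10 + 3/5*9/10) = [12/25, 21/25)
  'b': [3/10 + 3/5*9/10, 3/10 + 3/5*1/1) = [21/25, 9/10)
  emit 'f', narrow to [9/25, 12/25)
Step 3: interval [9/25, 12/25), width = 12/25 - 9/25 = 3/25
  'a': [9/25 + 3/25*0/1, 9/25 + 3/25*1/10) = [9/25, 93/250)
  'f': [9/25 + 3/25*1/10, 9/25 + 3/25*3/10) = [93/250, 99/250)
  'd': [9/25 + 3/25*3/10, 9/25 + 3/25*9/10) = [99/250, 117/250)
  'b': [9/25 + 3/25*9/10, 9/25 + 3/25*1/1) = [117/250, 12/25) <- contains code 237/500
  emit 'b', narrow to [117/250, 12/25)

Answer: 117/250 12/25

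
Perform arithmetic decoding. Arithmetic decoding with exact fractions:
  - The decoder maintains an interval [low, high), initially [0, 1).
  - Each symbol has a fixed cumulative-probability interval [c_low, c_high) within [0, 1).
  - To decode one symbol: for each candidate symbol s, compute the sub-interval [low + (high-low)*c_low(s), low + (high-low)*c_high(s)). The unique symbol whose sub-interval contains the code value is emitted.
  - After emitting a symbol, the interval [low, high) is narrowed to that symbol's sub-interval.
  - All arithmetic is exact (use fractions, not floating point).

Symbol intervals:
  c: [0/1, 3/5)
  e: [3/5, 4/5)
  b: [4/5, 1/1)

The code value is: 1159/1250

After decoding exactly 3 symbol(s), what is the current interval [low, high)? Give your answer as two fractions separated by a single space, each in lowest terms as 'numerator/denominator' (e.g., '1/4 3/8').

Answer: 23/25 118/125

Derivation:
Step 1: interval [0/1, 1/1), width = 1/1 - 0/1 = 1/1
  'c': [0/1 + 1/1*0/1, 0/1 + 1/1*3/5) = [0/1, 3/5)
  'e': [0/1 + 1/1*3/5, 0/1 + 1/1*4/5) = [3/5, 4/5)
  'b': [0/1 + 1/1*4/5, 0/1 + 1/1*1/1) = [4/5, 1/1) <- contains code 1159/1250
  emit 'b', narrow to [4/5, 1/1)
Step 2: interval [4/5, 1/1), width = 1/1 - 4/5 = 1/5
  'c': [4/5 + 1/5*0/1, 4/5 + 1/5*3/5) = [4/5, 23/25)
  'e': [4/5 + 1/5*3/5, 4/5 + 1/5*4/5) = [23/25, 24/25) <- contains code 1159/1250
  'b': [4/5 + 1/5*4/5, 4/5 + 1/5*1/1) = [24/25, 1/1)
  emit 'e', narrow to [23/25, 24/25)
Step 3: interval [23/25, 24/25), width = 24/25 - 23/25 = 1/25
  'c': [23/25 + 1/25*0/1, 23/25 + 1/25*3/5) = [23/25, 118/125) <- contains code 1159/1250
  'e': [23/25 + 1/25*3/5, 23/25 + 1/25*4/5) = [118/125, 119/125)
  'b': [23/25 + 1/25*4/5, 23/25 + 1/25*1/1) = [119/125, 24/25)
  emit 'c', narrow to [23/25, 118/125)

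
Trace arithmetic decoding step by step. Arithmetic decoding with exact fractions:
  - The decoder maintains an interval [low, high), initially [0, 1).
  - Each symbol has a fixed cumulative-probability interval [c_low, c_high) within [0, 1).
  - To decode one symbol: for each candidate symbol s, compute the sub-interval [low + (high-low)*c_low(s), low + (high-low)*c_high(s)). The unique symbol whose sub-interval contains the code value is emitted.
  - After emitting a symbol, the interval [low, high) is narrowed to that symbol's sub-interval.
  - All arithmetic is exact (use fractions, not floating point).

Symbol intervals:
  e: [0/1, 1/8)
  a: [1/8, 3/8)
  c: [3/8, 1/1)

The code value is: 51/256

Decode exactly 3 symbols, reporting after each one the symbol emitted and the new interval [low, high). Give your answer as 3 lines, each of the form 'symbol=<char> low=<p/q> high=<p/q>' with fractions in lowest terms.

Answer: symbol=a low=1/8 high=3/8
symbol=a low=5/32 high=7/32
symbol=c low=23/128 high=7/32

Derivation:
Step 1: interval [0/1, 1/1), width = 1/1 - 0/1 = 1/1
  'e': [0/1 + 1/1*0/1, 0/1 + 1/1*1/8) = [0/1, 1/8)
  'a': [0/1 + 1/1*1/8, 0/1 + 1/1*3/8) = [1/8, 3/8) <- contains code 51/256
  'c': [0/1 + 1/1*3/8, 0/1 + 1/1*1/1) = [3/8, 1/1)
  emit 'a', narrow to [1/8, 3/8)
Step 2: interval [1/8, 3/8), width = 3/8 - 1/8 = 1/4
  'e': [1/8 + 1/4*0/1, 1/8 + 1/4*1/8) = [1/8, 5/32)
  'a': [1/8 + 1/4*1/8, 1/8 + 1/4*3/8) = [5/32, 7/32) <- contains code 51/256
  'c': [1/8 + 1/4*3/8, 1/8 + 1/4*1/1) = [7/32, 3/8)
  emit 'a', narrow to [5/32, 7/32)
Step 3: interval [5/32, 7/32), width = 7/32 - 5/32 = 1/16
  'e': [5/32 + 1/16*0/1, 5/32 + 1/16*1/8) = [5/32, 21/128)
  'a': [5/32 + 1/16*1/8, 5/32 + 1/16*3/8) = [21/128, 23/128)
  'c': [5/32 + 1/16*3/8, 5/32 + 1/16*1/1) = [23/128, 7/32) <- contains code 51/256
  emit 'c', narrow to [23/128, 7/32)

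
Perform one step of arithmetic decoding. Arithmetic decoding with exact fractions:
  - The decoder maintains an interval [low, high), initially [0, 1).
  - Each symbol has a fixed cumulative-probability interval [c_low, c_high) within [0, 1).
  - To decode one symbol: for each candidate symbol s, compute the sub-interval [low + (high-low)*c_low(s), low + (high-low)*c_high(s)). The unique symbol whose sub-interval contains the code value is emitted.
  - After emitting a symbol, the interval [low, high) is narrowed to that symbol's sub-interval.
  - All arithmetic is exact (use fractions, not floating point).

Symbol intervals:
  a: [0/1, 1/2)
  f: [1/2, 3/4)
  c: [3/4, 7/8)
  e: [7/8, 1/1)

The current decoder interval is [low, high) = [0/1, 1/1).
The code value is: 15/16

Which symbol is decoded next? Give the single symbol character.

Interval width = high − low = 1/1 − 0/1 = 1/1
Scaled code = (code − low) / width = (15/16 − 0/1) / 1/1 = 15/16
  a: [0/1, 1/2) 
  f: [1/2, 3/4) 
  c: [3/4, 7/8) 
  e: [7/8, 1/1) ← scaled code falls here ✓

Answer: e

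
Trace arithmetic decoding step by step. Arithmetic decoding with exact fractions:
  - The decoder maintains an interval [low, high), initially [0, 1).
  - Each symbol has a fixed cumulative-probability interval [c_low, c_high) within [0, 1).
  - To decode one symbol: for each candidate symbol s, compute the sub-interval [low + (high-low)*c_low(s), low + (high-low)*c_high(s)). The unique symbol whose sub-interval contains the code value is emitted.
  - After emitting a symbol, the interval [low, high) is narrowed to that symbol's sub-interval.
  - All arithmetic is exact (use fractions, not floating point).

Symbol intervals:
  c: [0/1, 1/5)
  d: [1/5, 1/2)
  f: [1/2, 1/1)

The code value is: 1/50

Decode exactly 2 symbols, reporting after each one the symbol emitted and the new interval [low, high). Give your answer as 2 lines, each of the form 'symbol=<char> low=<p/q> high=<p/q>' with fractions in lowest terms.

Step 1: interval [0/1, 1/1), width = 1/1 - 0/1 = 1/1
  'c': [0/1 + 1/1*0/1, 0/1 + 1/1*1/5) = [0/1, 1/5) <- contains code 1/50
  'd': [0/1 + 1/1*1/5, 0/1 + 1/1*1/2) = [1/5, 1/2)
  'f': [0/1 + 1/1*1/2, 0/1 + 1/1*1/1) = [1/2, 1/1)
  emit 'c', narrow to [0/1, 1/5)
Step 2: interval [0/1, 1/5), width = 1/5 - 0/1 = 1/5
  'c': [0/1 + 1/5*0/1, 0/1 + 1/5*1/5) = [0/1, 1/25) <- contains code 1/50
  'd': [0/1 + 1/5*1/5, 0/1 + 1/5*1/2) = [1/25, 1/10)
  'f': [0/1 + 1/5*1/2, 0/1 + 1/5*1/1) = [1/10, 1/5)
  emit 'c', narrow to [0/1, 1/25)

Answer: symbol=c low=0/1 high=1/5
symbol=c low=0/1 high=1/25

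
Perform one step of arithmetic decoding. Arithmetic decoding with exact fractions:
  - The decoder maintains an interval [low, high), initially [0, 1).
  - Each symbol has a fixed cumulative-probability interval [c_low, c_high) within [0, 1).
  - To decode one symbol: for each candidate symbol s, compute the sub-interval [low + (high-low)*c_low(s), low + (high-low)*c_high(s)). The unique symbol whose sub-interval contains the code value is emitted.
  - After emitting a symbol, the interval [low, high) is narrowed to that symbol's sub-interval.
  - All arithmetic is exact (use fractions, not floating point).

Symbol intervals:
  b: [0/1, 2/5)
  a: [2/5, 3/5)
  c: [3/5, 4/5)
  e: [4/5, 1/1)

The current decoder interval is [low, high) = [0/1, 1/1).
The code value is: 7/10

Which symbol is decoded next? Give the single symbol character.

Interval width = high − low = 1/1 − 0/1 = 1/1
Scaled code = (code − low) / width = (7/10 − 0/1) / 1/1 = 7/10
  b: [0/1, 2/5) 
  a: [2/5, 3/5) 
  c: [3/5, 4/5) ← scaled code falls here ✓
  e: [4/5, 1/1) 

Answer: c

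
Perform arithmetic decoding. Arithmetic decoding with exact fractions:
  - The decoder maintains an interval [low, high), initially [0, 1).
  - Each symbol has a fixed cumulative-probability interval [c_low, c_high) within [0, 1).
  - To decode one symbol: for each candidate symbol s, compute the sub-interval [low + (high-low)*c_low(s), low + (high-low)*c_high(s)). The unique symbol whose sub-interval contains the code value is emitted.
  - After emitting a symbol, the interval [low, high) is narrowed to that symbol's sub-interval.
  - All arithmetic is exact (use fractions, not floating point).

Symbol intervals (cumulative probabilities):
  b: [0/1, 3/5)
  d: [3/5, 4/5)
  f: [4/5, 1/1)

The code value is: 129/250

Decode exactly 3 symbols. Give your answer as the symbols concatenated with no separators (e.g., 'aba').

Answer: bfb

Derivation:
Step 1: interval [0/1, 1/1), width = 1/1 - 0/1 = 1/1
  'b': [0/1 + 1/1*0/1, 0/1 + 1/1*3/5) = [0/1, 3/5) <- contains code 129/250
  'd': [0/1 + 1/1*3/5, 0/1 + 1/1*4/5) = [3/5, 4/5)
  'f': [0/1 + 1/1*4/5, 0/1 + 1/1*1/1) = [4/5, 1/1)
  emit 'b', narrow to [0/1, 3/5)
Step 2: interval [0/1, 3/5), width = 3/5 - 0/1 = 3/5
  'b': [0/1 + 3/5*0/1, 0/1 + 3/5*3/5) = [0/1, 9/25)
  'd': [0/1 + 3/5*3/5, 0/1 + 3/5*4/5) = [9/25, 12/25)
  'f': [0/1 + 3/5*4/5, 0/1 + 3/5*1/1) = [12/25, 3/5) <- contains code 129/250
  emit 'f', narrow to [12/25, 3/5)
Step 3: interval [12/25, 3/5), width = 3/5 - 12/25 = 3/25
  'b': [12/25 + 3/25*0/1, 12/25 + 3/25*3/5) = [12/25, 69/125) <- contains code 129/250
  'd': [12/25 + 3/25*3/5, 12/25 + 3/25*4/5) = [69/125, 72/125)
  'f': [12/25 + 3/25*4/5, 12/25 + 3/25*1/1) = [72/125, 3/5)
  emit 'b', narrow to [12/25, 69/125)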